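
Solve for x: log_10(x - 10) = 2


Convert to exponential form: x - 10 = 10^2 = 100
x = 100 + 10 = 110
Check: log_10(110 - 10) = log_10(100) = log_10(100) = 2 ✓

x = 110


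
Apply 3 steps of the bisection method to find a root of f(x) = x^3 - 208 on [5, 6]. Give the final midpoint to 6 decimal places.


f(x) = x^3 - 208
f(5) = -83 < 0
f(6) = 8 > 0

Step 1: midpoint = (5.000000 + 6.000000)/2 = 5.500000
  f(5.500000) = -41.625000
  f(mid) < 0, so root is in [5.500000, 6.000000]

Step 2: midpoint = (5.500000 + 6.000000)/2 = 5.750000
  f(5.750000) = -17.890625
  f(mid) < 0, so root is in [5.750000, 6.000000]

Step 3: midpoint = (5.750000 + 6.000000)/2 = 5.875000
  f(5.875000) = -5.220703
  f(mid) < 0, so root is in [5.875000, 6.000000]

midpoint = 5.875000


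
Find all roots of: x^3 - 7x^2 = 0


The lowest-degree term is x^2, so x = 0 is a root with multiplicity 2. Factor out x^2:
  x - 7 = 0
Linear factor x - 7 = 0 gives x = 7.
Collecting all roots found:

x = 0 (multiplicity 2), x = 7


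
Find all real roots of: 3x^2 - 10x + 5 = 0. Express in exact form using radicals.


Using the quadratic formula: x = (-b ± sqrt(b^2 - 4ac)) / (2a)
Here a = 3, b = -10, c = 5
Discriminant = b^2 - 4ac = (-10)^2 - 4(3)(5) = 100 - 60 = 40
Since discriminant = 40 > 0, there are two real roots.
x = (10 ± 2*sqrt(10)) / 6
Simplifying: x = (5 ± sqrt(10)) / 3
Numerically: x ≈ 2.7208 or x ≈ 0.6126

x = (5 + sqrt(10)) / 3 or x = (5 - sqrt(10)) / 3


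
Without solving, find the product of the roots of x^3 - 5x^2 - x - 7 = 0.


By Vieta's formulas for x^3 + bx^2 + cx + d = 0:
  r1 + r2 + r3 = -b/a = 5
  r1*r2 + r1*r3 + r2*r3 = c/a = -1
  r1*r2*r3 = -d/a = 7


Product = 7


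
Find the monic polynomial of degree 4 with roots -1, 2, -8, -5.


A monic polynomial with roots -1, 2, -8, -5 is:
p(x) = (x + 1)(x - 2)(x + 8)(x + 5)
After multiplying by (x + 1): x + 1
After multiplying by (x - 2): x^2 - x - 2
After multiplying by (x + 8): x^3 + 7x^2 - 10x - 16
After multiplying by (x + 5): x^4 + 12x^3 + 25x^2 - 66x - 80

x^4 + 12x^3 + 25x^2 - 66x - 80


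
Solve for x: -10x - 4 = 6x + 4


Starting with: -10x - 4 = 6x + 4
Move all x terms to left: (-10 - 6)x = 4 + 4
Simplify: -16x = 8
Divide both sides by -16: x = -1/2

x = -1/2


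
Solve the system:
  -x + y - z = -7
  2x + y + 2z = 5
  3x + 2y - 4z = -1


Using Cramer's rule. Expand each determinant along the first row.
D  = (-1)*[1*(-4) - 2*2] - 1*[2*(-4) - 2*3] + (-1)*[2*2 - 1*3]
  = (-1)*(-8) - 1*(-14) + (-1)*(1) = 21
Dx = (-7)*[1*(-4) - 2*2] - 1*[5*(-4) - 2*(-1)] + (-1)*[5*2 - 1*(-1)]
  = (-7)*(-8) - 1*(-18) + (-1)*(11) = 63
Dy = (-1)*[5*(-4) - 2*(-1)] - (-7)*[2*(-4) - 2*3] + (-1)*[2*(-1) - 5*3]
  = (-1)*(-18) - (-7)*(-14) + (-1)*(-17) = -63
Dz = (-1)*[1*(-1) - 5*2] - 1*[2*(-1) - 5*3] + (-7)*[2*2 - 1*3]
  = (-1)*(-11) - 1*(-17) + (-7)*(1) = 21
x = Dx/D = 63/21 = 3, y = Dy/D = -63/21 = -3, z = Dz/D = 21/21 = 1
Check eq1: (-1)(3) + (1)(-3) + (-1)(1) = -7 = -7 ✓
Check eq2: (2)(3) + (1)(-3) + (2)(1) = 5 = 5 ✓
Check eq3: (3)(3) + (2)(-3) + (-4)(1) = -1 = -1 ✓

x = 3, y = -3, z = 1


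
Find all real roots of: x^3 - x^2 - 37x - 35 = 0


Let p(x) = x^3 - x^2 - 37x - 35. By the rational root theorem (leading coefficient 1), any rational root is an integer divisor of 35: try ±1, ±2, ... in turn.
Test x = 1: value = -72 ≠ 0.
Test x = -1: value = 0 ✓, so (x + 1) is a factor.
Synthetic division by (x + 1): bring down 1; 1(-1) - 1 = -2; (-2)(-1) - 37 = -35; (-35)(-1) - 35 = 0 → quotient x^2 - 2x - 35, remainder 0.
Solve the quadratic x^2 - 2x - 35 = 0: discriminant = (-2)^2 - 4(1)(-35) = 4 + 140 = 144.
sqrt(144) = 12, so x = (2 ± 12)/2: x = 7 or x = -5.

x = -5, x = -1, x = 7


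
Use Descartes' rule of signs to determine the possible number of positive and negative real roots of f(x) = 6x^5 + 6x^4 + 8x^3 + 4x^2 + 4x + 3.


Descartes' rule of signs:

For positive roots, count sign changes in f(x) = 6x^5 + 6x^4 + 8x^3 + 4x^2 + 4x + 3:
Signs of coefficients: +, +, +, +, +, +
Number of sign changes: 0
Possible positive real roots: 0

For negative roots, examine f(-x) = -6x^5 + 6x^4 - 8x^3 + 4x^2 - 4x + 3:
Signs of coefficients: -, +, -, +, -, +
Number of sign changes: 5
Possible negative real roots: 5, 3, 1

Positive roots: 0; Negative roots: 5 or 3 or 1


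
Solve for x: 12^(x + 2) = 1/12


Express both sides with the same base.
1/12 = 12^(-1)
Since the bases match, equate exponents: x + 2 = -1
So x = -1 - (2) = -3

x = -3


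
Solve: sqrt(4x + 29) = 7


Square both sides: 4x + 29 = 7^2 = 49
4x = 49 - 29 = 20
x = 5
Check: sqrt(4*5 + 29) = sqrt(49) = 7 ✓

x = 5


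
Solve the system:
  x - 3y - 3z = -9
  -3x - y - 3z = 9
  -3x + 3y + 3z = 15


Using Cramer's rule. Expand each determinant along the first row.
D  = 1*[(-1)*3 - (-3)*3] - (-3)*[(-3)*3 - (-3)*(-3)] + (-3)*[(-3)*3 - (-1)*(-3)]
  = 1*(6) - (-3)*(-18) + (-3)*(-12) = -12
Dx = (-9)*[(-1)*3 - (-3)*3] - (-3)*[9*3 - (-3)*15] + (-3)*[9*3 - (-1)*15]
  = (-9)*(6) - (-3)*(72) + (-3)*(42) = 36
Dy = 1*[9*3 - (-3)*15] - (-9)*[(-3)*3 - (-3)*(-3)] + (-3)*[(-3)*15 - 9*(-3)]
  = 1*(72) - (-9)*(-18) + (-3)*(-18) = -36
Dz = 1*[(-1)*15 - 9*3] - (-3)*[(-3)*15 - 9*(-3)] + (-9)*[(-3)*3 - (-1)*(-3)]
  = 1*(-42) - (-3)*(-18) + (-9)*(-12) = 12
x = Dx/D = 36/-12 = -3, y = Dy/D = -36/-12 = 3, z = Dz/D = 12/-12 = -1
Check eq1: (1)(-3) + (-3)(3) + (-3)(-1) = -9 = -9 ✓
Check eq2: (-3)(-3) + (-1)(3) + (-3)(-1) = 9 = 9 ✓
Check eq3: (-3)(-3) + (3)(3) + (3)(-1) = 15 = 15 ✓

x = -3, y = 3, z = -1


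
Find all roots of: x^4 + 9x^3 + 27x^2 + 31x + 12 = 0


Let p(x) = x^4 + 9x^3 + 27x^2 + 31x + 12. By the rational root theorem (leading coefficient 1), any rational root is an integer divisor of 12: try ±1, ±2, ... in turn.
Test x = 1: value = 80 ≠ 0.
Test x = -1: value = 0 ✓, so (x + 1) is a factor.
Synthetic division by (x + 1): bring down 1; 1(-1) + 9 = 8; 8(-1) + 27 = 19; 19(-1) + 31 = 12; 12(-1) + 12 = 0 → quotient x^3 + 8x^2 + 19x + 12, remainder 0.
Continue with the quotient x^3 + 8x^2 + 19x + 12 (candidates must divide 12; re-test x = -1 first in case it repeats).
Test x = -1: value = 0 ✓, so (x + 1) is a factor.
Synthetic division by (x + 1): bring down 1; 1(-1) + 8 = 7; 7(-1) + 19 = 12; 12(-1) + 12 = 0 → quotient x^2 + 7x + 12, remainder 0.
Solve the quadratic x^2 + 7x + 12 = 0: discriminant = 7^2 - 4(1)(12) = 49 - 48 = 1.
sqrt(1) = 1, so x = (-7 ± 1)/2: x = -3 or x = -4.
Collecting all roots found:

x = -4, x = -3, x = -1 (multiplicity 2)


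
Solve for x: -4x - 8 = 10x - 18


Starting with: -4x - 8 = 10x - 18
Move all x terms to left: (-4 - 10)x = -18 + 8
Simplify: -14x = -10
Divide both sides by -14: x = 5/7

x = 5/7


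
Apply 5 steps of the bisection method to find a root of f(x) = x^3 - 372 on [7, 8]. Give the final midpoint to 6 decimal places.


f(x) = x^3 - 372
f(7) = -29 < 0
f(8) = 140 > 0

Step 1: midpoint = (7.000000 + 8.000000)/2 = 7.500000
  f(7.500000) = 49.875000
  f(mid) > 0, so root is in [7.000000, 7.500000]

Step 2: midpoint = (7.000000 + 7.500000)/2 = 7.250000
  f(7.250000) = 9.078125
  f(mid) > 0, so root is in [7.000000, 7.250000]

Step 3: midpoint = (7.000000 + 7.250000)/2 = 7.125000
  f(7.125000) = -10.294922
  f(mid) < 0, so root is in [7.125000, 7.250000]

Step 4: midpoint = (7.125000 + 7.250000)/2 = 7.187500
  f(7.187500) = -0.692627
  f(mid) < 0, so root is in [7.187500, 7.250000]

Step 5: midpoint = (7.187500 + 7.250000)/2 = 7.218750
  f(7.218750) = 4.171600
  f(mid) > 0, so root is in [7.187500, 7.218750]

midpoint = 7.218750


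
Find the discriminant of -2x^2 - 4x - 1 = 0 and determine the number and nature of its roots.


For ax^2 + bx + c = 0, discriminant D = b^2 - 4ac
Here a = -2, b = -4, c = -1
D = (-4)^2 - 4(-2)(-1) = 16 - 8 = 8

D = 8 > 0 but not a perfect square
The equation has 2 distinct real irrational roots.

Discriminant = 8, 2 distinct real irrational roots


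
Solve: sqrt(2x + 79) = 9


Square both sides: 2x + 79 = 9^2 = 81
2x = 81 - 79 = 2
x = 1
Check: sqrt(2*1 + 79) = sqrt(81) = 9 ✓

x = 1


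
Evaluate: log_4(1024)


We need the exponent such that 4^? = 1024
4^5 = 1024
Therefore log_4(1024) = 5

5


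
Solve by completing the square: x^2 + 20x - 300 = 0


Start: x^2 + 20x - 300 = 0
Move constant: x^2 + 20x = 300
Half of 20 is 10, squared is 100
Add 100 to both sides: x^2 + 20x + 100 = 400
(x + 10)^2 = 400
x + 10 = ±20
x = -10 + 20 = 10 or x = -10 - 20 = -30

x = -30, x = 10


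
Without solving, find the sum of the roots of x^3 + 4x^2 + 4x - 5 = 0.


By Vieta's formulas for x^3 + bx^2 + cx + d = 0:
  r1 + r2 + r3 = -b/a = -4
  r1*r2 + r1*r3 + r2*r3 = c/a = 4
  r1*r2*r3 = -d/a = 5


Sum = -4


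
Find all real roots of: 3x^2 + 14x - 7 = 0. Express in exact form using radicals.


Using the quadratic formula: x = (-b ± sqrt(b^2 - 4ac)) / (2a)
Here a = 3, b = 14, c = -7
Discriminant = b^2 - 4ac = 14^2 - 4(3)(-7) = 196 + 84 = 280
Since discriminant = 280 > 0, there are two real roots.
x = (-14 ± 2*sqrt(70)) / 6
Simplifying: x = (-7 ± sqrt(70)) / 3
Numerically: x ≈ 0.4555 or x ≈ -5.1222

x = (-7 + sqrt(70)) / 3 or x = (-7 - sqrt(70)) / 3


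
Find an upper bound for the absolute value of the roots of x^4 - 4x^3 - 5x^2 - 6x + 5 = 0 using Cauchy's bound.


Cauchy's bound: all roots r satisfy |r| <= 1 + max(|a_i/a_n|) for i = 0,...,n-1
where a_n is the leading coefficient.

Coefficients: [1, -4, -5, -6, 5]
Leading coefficient a_n = 1
Ratios |a_i/a_n|: 4, 5, 6, 5
Maximum ratio: 6
Cauchy's bound: |r| <= 1 + 6 = 7

Upper bound = 7


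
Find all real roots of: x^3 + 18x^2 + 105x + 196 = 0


Let p(x) = x^3 + 18x^2 + 105x + 196. By the rational root theorem (leading coefficient 1), any rational root is an integer divisor of 196: try ±1, ±2, ... in turn.
Test x = 1: value = 320 ≠ 0.
Test x = -1: value = 108 ≠ 0.
Test x = 2: value = 486 ≠ 0.
Test x = -2: value = 50 ≠ 0.
Test x = 4: value = 968 ≠ 0.
Test x = -4: value = 0 ✓, so (x + 4) is a factor.
Synthetic division by (x + 4): bring down 1; 1(-4) + 18 = 14; 14(-4) + 105 = 49; 49(-4) + 196 = 0 → quotient x^2 + 14x + 49, remainder 0.
Solve the quadratic x^2 + 14x + 49 = 0: discriminant = 14^2 - 4(1)(49) = 196 - 196 = 0.
Discriminant = 0, so a double root: x = -14/2 = -7.

x = -7 (multiplicity 2), x = -4


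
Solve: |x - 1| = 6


An absolute value equation |expr| = 6 gives two cases:
Case 1: x - 1 = 6
  x = 7, so x = 7
Case 2: x - 1 = -6
  x = -5, so x = -5

x = -5, x = 7


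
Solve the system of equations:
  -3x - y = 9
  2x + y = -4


Using Cramer's rule:
Determinant D = (-3)(1) - (2)(-1) = -3 + 2 = -1
Dx = (9)(1) - (-4)(-1) = 9 - 4 = 5
Dy = (-3)(-4) - (2)(9) = 12 - 18 = -6
x = Dx/D = 5/-1 = -5
y = Dy/D = -6/-1 = 6

x = -5, y = 6


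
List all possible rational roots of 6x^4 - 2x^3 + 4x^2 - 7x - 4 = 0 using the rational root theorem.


Rational root theorem: possible roots are ±p/q where:
  p divides the constant term (-4): p ∈ {1, 2, 4}
  q divides the leading coefficient (6): q ∈ {1, 2, 3, 6}

All possible rational roots: -4, -2, -4/3, -1, -2/3, -1/2, -1/3, -1/6, 1/6, 1/3, 1/2, 2/3, 1, 4/3, 2, 4

-4, -2, -4/3, -1, -2/3, -1/2, -1/3, -1/6, 1/6, 1/3, 1/2, 2/3, 1, 4/3, 2, 4


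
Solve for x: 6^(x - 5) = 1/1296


Express both sides with the same base.
1/1296 = 6^(-4)
Since the bases match, equate exponents: x - 5 = -4
So x = -4 - (-5) = 1

x = 1


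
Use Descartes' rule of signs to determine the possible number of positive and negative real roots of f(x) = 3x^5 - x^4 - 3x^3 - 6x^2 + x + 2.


Descartes' rule of signs:

For positive roots, count sign changes in f(x) = 3x^5 - x^4 - 3x^3 - 6x^2 + x + 2:
Signs of coefficients: +, -, -, -, +, +
Number of sign changes: 2
Possible positive real roots: 2, 0

For negative roots, examine f(-x) = -3x^5 - x^4 + 3x^3 - 6x^2 - x + 2:
Signs of coefficients: -, -, +, -, -, +
Number of sign changes: 3
Possible negative real roots: 3, 1

Positive roots: 2 or 0; Negative roots: 3 or 1


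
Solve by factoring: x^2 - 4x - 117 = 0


We need two numbers that multiply to -117 and add to -4.
Those numbers are -13 and 9 (since (-13) * 9 = -117 and (-13) + 9 = -4).
So x^2 - 4x - 117 = (x - 13)(x + 9) = 0
Setting each factor to zero: x = 13 or x = -9

x = -9, x = 13


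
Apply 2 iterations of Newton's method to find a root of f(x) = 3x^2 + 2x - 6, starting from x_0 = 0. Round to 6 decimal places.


Newton's method: x_(n+1) = x_n - f(x_n)/f'(x_n)
f(x) = 3x^2 + 2x - 6
f'(x) = 6x + 2

Iteration 1:
  f(0.000000) = -6.000000
  f'(0.000000) = 2.000000
  x_1 = 0.000000 - (-6.000000)/(2.000000) = 3.000000

Iteration 2:
  f(3.000000) = 27.000000
  f'(3.000000) = 20.000000
  x_2 = 3.000000 - (27.000000)/(20.000000) = 1.650000

x_2 = 1.650000


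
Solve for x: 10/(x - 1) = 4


Multiply both sides by (x - 1): 10 = 4(x - 1)
Distribute: 10 = 4x - 4
4x = 10 + 4 = 14
x = 7/2

x = 7/2


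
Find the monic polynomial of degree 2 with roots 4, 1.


A monic polynomial with roots 4, 1 is:
p(x) = (x - 4)(x - 1)
After multiplying by (x - 4): x - 4
After multiplying by (x - 1): x^2 - 5x + 4

x^2 - 5x + 4


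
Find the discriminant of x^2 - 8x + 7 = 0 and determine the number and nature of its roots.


For ax^2 + bx + c = 0, discriminant D = b^2 - 4ac
Here a = 1, b = -8, c = 7
D = (-8)^2 - 4(1)(7) = 64 - 28 = 36

D = 36 > 0 and is a perfect square (sqrt = 6)
The equation has 2 distinct real rational roots.

Discriminant = 36, 2 distinct real rational roots


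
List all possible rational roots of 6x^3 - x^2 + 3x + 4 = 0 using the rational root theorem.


Rational root theorem: possible roots are ±p/q where:
  p divides the constant term (4): p ∈ {1, 2, 4}
  q divides the leading coefficient (6): q ∈ {1, 2, 3, 6}

All possible rational roots: -4, -2, -4/3, -1, -2/3, -1/2, -1/3, -1/6, 1/6, 1/3, 1/2, 2/3, 1, 4/3, 2, 4

-4, -2, -4/3, -1, -2/3, -1/2, -1/3, -1/6, 1/6, 1/3, 1/2, 2/3, 1, 4/3, 2, 4


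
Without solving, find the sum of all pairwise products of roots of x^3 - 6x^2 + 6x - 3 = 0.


By Vieta's formulas for x^3 + bx^2 + cx + d = 0:
  r1 + r2 + r3 = -b/a = 6
  r1*r2 + r1*r3 + r2*r3 = c/a = 6
  r1*r2*r3 = -d/a = 3


Sum of pairwise products = 6


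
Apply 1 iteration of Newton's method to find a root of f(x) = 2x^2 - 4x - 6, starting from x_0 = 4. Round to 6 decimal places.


Newton's method: x_(n+1) = x_n - f(x_n)/f'(x_n)
f(x) = 2x^2 - 4x - 6
f'(x) = 4x - 4

Iteration 1:
  f(4.000000) = 10.000000
  f'(4.000000) = 12.000000
  x_1 = 4.000000 - (10.000000)/(12.000000) = 3.166667

x_1 = 3.166667


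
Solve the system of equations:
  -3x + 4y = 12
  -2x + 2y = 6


Using Cramer's rule:
Determinant D = (-3)(2) - (-2)(4) = -6 + 8 = 2
Dx = (12)(2) - (6)(4) = 24 - 24 = 0
Dy = (-3)(6) - (-2)(12) = -18 + 24 = 6
x = Dx/D = 0/2 = 0
y = Dy/D = 6/2 = 3

x = 0, y = 3


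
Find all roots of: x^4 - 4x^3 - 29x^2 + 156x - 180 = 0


Let p(x) = x^4 - 4x^3 - 29x^2 + 156x - 180. By the rational root theorem (leading coefficient 1), any rational root is an integer divisor of 180: try ±1, ±2, ... in turn.
Test x = 1: value = -56 ≠ 0.
Test x = -1: value = -360 ≠ 0.
Test x = 2: value = 0 ✓, so (x - 2) is a factor.
Synthetic division by (x - 2): bring down 1; 1(2) - 4 = -2; (-2)(2) - 29 = -33; (-33)(2) + 156 = 90; 90(2) - 180 = 0 → quotient x^3 - 2x^2 - 33x + 90, remainder 0.
Continue with the quotient x^3 - 2x^2 - 33x + 90 (candidates must divide 90; re-test x = 2 first in case it repeats).
Test x = 2: value = 24 ≠ 0.
Test x = -2: value = 140 ≠ 0.
Test x = 3: value = 0 ✓, so (x - 3) is a factor.
Synthetic division by (x - 3): bring down 1; 1(3) - 2 = 1; 1(3) - 33 = -30; (-30)(3) + 90 = 0 → quotient x^2 + x - 30, remainder 0.
Solve the quadratic x^2 + x - 30 = 0: discriminant = 1^2 - 4(1)(-30) = 1 + 120 = 121.
sqrt(121) = 11, so x = (-1 ± 11)/2: x = 5 or x = -6.
Collecting all roots found:

x = -6, x = 2, x = 3, x = 5


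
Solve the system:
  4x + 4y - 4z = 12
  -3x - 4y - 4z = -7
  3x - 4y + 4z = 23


Using Cramer's rule. Expand each determinant along the first row.
D  = 4*[(-4)*4 - (-4)*(-4)] - 4*[(-3)*4 - (-4)*3] + (-4)*[(-3)*(-4) - (-4)*3]
  = 4*(-32) - 4*(0) + (-4)*(24) = -224
Dx = 12*[(-4)*4 - (-4)*(-4)] - 4*[(-7)*4 - (-4)*23] + (-4)*[(-7)*(-4) - (-4)*23]
  = 12*(-32) - 4*(64) + (-4)*(120) = -1120
Dy = 4*[(-7)*4 - (-4)*23] - 12*[(-3)*4 - (-4)*3] + (-4)*[(-3)*23 - (-7)*3]
  = 4*(64) - 12*(0) + (-4)*(-48) = 448
Dz = 4*[(-4)*23 - (-7)*(-4)] - 4*[(-3)*23 - (-7)*3] + 12*[(-3)*(-4) - (-4)*3]
  = 4*(-120) - 4*(-48) + 12*(24) = 0
x = Dx/D = -1120/-224 = 5, y = Dy/D = 448/-224 = -2, z = Dz/D = 0/-224 = 0
Check eq1: (4)(5) + (4)(-2) + (-4)(0) = 12 = 12 ✓
Check eq2: (-3)(5) + (-4)(-2) + (-4)(0) = -7 = -7 ✓
Check eq3: (3)(5) + (-4)(-2) + (4)(0) = 23 = 23 ✓

x = 5, y = -2, z = 0


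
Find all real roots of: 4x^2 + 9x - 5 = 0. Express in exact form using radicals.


Using the quadratic formula: x = (-b ± sqrt(b^2 - 4ac)) / (2a)
Here a = 4, b = 9, c = -5
Discriminant = b^2 - 4ac = 9^2 - 4(4)(-5) = 81 + 80 = 161
Since discriminant = 161 > 0, there are two real roots.
x = (-9 ± sqrt(161)) / 8
Numerically: x ≈ 0.4611 or x ≈ -2.7111

x = (-9 + sqrt(161)) / 8 or x = (-9 - sqrt(161)) / 8


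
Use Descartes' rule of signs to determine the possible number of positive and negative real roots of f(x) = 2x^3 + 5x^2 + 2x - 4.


Descartes' rule of signs:

For positive roots, count sign changes in f(x) = 2x^3 + 5x^2 + 2x - 4:
Signs of coefficients: +, +, +, -
Number of sign changes: 1
Possible positive real roots: 1

For negative roots, examine f(-x) = -2x^3 + 5x^2 - 2x - 4:
Signs of coefficients: -, +, -, -
Number of sign changes: 2
Possible negative real roots: 2, 0

Positive roots: 1; Negative roots: 2 or 0


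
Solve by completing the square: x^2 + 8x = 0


Start: x^2 + 8x + 0 = 0
Move constant: x^2 + 8x = 0
Half of 8 is 4, squared is 16
Add 16 to both sides: x^2 + 8x + 16 = 16
(x + 4)^2 = 16
x + 4 = ±4
x = -4 + 4 = 0 or x = -4 - 4 = -8

x = -8, x = 0


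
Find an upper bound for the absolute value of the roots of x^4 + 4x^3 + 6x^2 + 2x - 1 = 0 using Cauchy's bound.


Cauchy's bound: all roots r satisfy |r| <= 1 + max(|a_i/a_n|) for i = 0,...,n-1
where a_n is the leading coefficient.

Coefficients: [1, 4, 6, 2, -1]
Leading coefficient a_n = 1
Ratios |a_i/a_n|: 4, 6, 2, 1
Maximum ratio: 6
Cauchy's bound: |r| <= 1 + 6 = 7

Upper bound = 7


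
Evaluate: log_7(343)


We need the exponent such that 7^? = 343
7^3 = 343
Therefore log_7(343) = 3

3


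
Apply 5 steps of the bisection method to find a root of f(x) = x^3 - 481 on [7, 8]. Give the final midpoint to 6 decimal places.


f(x) = x^3 - 481
f(7) = -138 < 0
f(8) = 31 > 0

Step 1: midpoint = (7.000000 + 8.000000)/2 = 7.500000
  f(7.500000) = -59.125000
  f(mid) < 0, so root is in [7.500000, 8.000000]

Step 2: midpoint = (7.500000 + 8.000000)/2 = 7.750000
  f(7.750000) = -15.515625
  f(mid) < 0, so root is in [7.750000, 8.000000]

Step 3: midpoint = (7.750000 + 8.000000)/2 = 7.875000
  f(7.875000) = 7.373047
  f(mid) > 0, so root is in [7.750000, 7.875000]

Step 4: midpoint = (7.750000 + 7.875000)/2 = 7.812500
  f(7.812500) = -4.162842
  f(mid) < 0, so root is in [7.812500, 7.875000]

Step 5: midpoint = (7.812500 + 7.875000)/2 = 7.843750
  f(7.843750) = 1.582123
  f(mid) > 0, so root is in [7.812500, 7.843750]

midpoint = 7.843750


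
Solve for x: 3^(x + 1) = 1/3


Express both sides with the same base.
1/3 = 3^(-1)
Since the bases match, equate exponents: x + 1 = -1
So x = -1 - (1) = -2

x = -2


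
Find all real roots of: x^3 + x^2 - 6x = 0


The constant term is 0, so x = 0 is a root. Factor out x:
  x(x^2 + x - 6) = 0
Solve the quadratic x^2 + x - 6 = 0: discriminant = 1^2 - 4(1)(-6) = 1 + 24 = 25.
sqrt(25) = 5, so x = (-1 ± 5)/2: x = 2 or x = -3.

x = -3, x = 0, x = 2


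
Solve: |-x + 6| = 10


An absolute value equation |expr| = 10 gives two cases:
Case 1: -x + 6 = 10
  -x = 4, so x = -4
Case 2: -x + 6 = -10
  -x = -16, so x = 16

x = -4, x = 16


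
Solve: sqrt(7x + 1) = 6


Square both sides: 7x + 1 = 6^2 = 36
7x = 36 - 1 = 35
x = 5
Check: sqrt(7*5 + 1) = sqrt(36) = 6 ✓

x = 5


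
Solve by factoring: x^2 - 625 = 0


We need two numbers that multiply to -625 and add to 0.
Those numbers are -25 and 25 (since (-25) * 25 = -625 and (-25) + 25 = 0).
So x^2 - 625 = (x - 25)(x + 25) = 0
Setting each factor to zero: x = 25 or x = -25

x = -25, x = 25


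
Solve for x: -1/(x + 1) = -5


Multiply both sides by (x + 1): -1 = -5(x + 1)
Distribute: -1 = -5x - 5
-5x = -1 + 5 = 4
x = -4/5

x = -4/5


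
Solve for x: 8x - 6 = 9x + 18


Starting with: 8x - 6 = 9x + 18
Move all x terms to left: (8 - 9)x = 18 + 6
Simplify: -x = 24
Divide both sides by -1: x = -24

x = -24


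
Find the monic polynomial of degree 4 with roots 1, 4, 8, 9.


A monic polynomial with roots 1, 4, 8, 9 is:
p(x) = (x - 1)(x - 4)(x - 8)(x - 9)
After multiplying by (x - 1): x - 1
After multiplying by (x - 4): x^2 - 5x + 4
After multiplying by (x - 8): x^3 - 13x^2 + 44x - 32
After multiplying by (x - 9): x^4 - 22x^3 + 161x^2 - 428x + 288

x^4 - 22x^3 + 161x^2 - 428x + 288


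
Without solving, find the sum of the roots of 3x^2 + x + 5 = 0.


By Vieta's formulas for ax^2 + bx + c = 0:
  Sum of roots = -b/a
  Product of roots = c/a

Here a = 3, b = 1, c = 5
Sum = -(1)/3 = -1/3
Product = 5/3 = 5/3

Sum = -1/3


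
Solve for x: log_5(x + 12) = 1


Convert to exponential form: x + 12 = 5^1 = 5
x = 5 - 12 = -7
Check: log_5(-7 + 12) = log_5(5) = log_5(5) = 1 ✓

x = -7


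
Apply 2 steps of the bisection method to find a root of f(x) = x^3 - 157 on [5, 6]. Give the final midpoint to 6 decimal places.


f(x) = x^3 - 157
f(5) = -32 < 0
f(6) = 59 > 0

Step 1: midpoint = (5.000000 + 6.000000)/2 = 5.500000
  f(5.500000) = 9.375000
  f(mid) > 0, so root is in [5.000000, 5.500000]

Step 2: midpoint = (5.000000 + 5.500000)/2 = 5.250000
  f(5.250000) = -12.296875
  f(mid) < 0, so root is in [5.250000, 5.500000]

midpoint = 5.250000


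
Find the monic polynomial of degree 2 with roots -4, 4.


A monic polynomial with roots -4, 4 is:
p(x) = (x + 4)(x - 4)
After multiplying by (x + 4): x + 4
After multiplying by (x - 4): x^2 - 16

x^2 - 16


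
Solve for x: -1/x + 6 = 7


Subtract 6 from both sides: -1/x = 1
Multiply both sides by x: -1 = 1 * x
Divide by 1: x = -1

x = -1


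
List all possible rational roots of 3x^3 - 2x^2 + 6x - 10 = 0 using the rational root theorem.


Rational root theorem: possible roots are ±p/q where:
  p divides the constant term (-10): p ∈ {1, 2, 5, 10}
  q divides the leading coefficient (3): q ∈ {1, 3}

All possible rational roots: -10, -5, -10/3, -2, -5/3, -1, -2/3, -1/3, 1/3, 2/3, 1, 5/3, 2, 10/3, 5, 10

-10, -5, -10/3, -2, -5/3, -1, -2/3, -1/3, 1/3, 2/3, 1, 5/3, 2, 10/3, 5, 10


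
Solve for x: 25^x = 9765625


Express both sides with the same base.
9765625 = 25^5
Since the bases match: x = 5

x = 5


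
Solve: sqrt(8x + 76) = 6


Square both sides: 8x + 76 = 6^2 = 36
8x = 36 - 76 = -40
x = -5
Check: sqrt(8*(-5) + 76) = sqrt(36) = 6 ✓

x = -5


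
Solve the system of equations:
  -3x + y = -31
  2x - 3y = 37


Using Cramer's rule:
Determinant D = (-3)(-3) - (2)(1) = 9 - 2 = 7
Dx = (-31)(-3) - (37)(1) = 93 - 37 = 56
Dy = (-3)(37) - (2)(-31) = -111 + 62 = -49
x = Dx/D = 56/7 = 8
y = Dy/D = -49/7 = -7

x = 8, y = -7


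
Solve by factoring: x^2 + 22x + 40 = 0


We need two numbers that multiply to 40 and add to 22.
Those numbers are 2 and 20 (since 2 * 20 = 40 and 2 + 20 = 22).
So x^2 + 22x + 40 = (x + 2)(x + 20) = 0
Setting each factor to zero: x = -2 or x = -20

x = -20, x = -2


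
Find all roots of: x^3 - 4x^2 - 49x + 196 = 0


Let p(x) = x^3 - 4x^2 - 49x + 196. By the rational root theorem (leading coefficient 1), any rational root is an integer divisor of 196: try ±1, ±2, ... in turn.
Test x = 1: value = 144 ≠ 0.
Test x = -1: value = 240 ≠ 0.
Test x = 2: value = 90 ≠ 0.
Test x = -2: value = 270 ≠ 0.
Test x = 4: value = 0 ✓, so (x - 4) is a factor.
Synthetic division by (x - 4): bring down 1; 1(4) - 4 = 0; 0(4) - 49 = -49; (-49)(4) + 196 = 0 → quotient x^2 - 49, remainder 0.
Solve the quadratic x^2 - 49 = 0: discriminant = 0^2 - 4(1)(-49) = 0 + 196 = 196.
sqrt(196) = 14, so x = (0 ± 14)/2: x = 7 or x = -7.
Collecting all roots found:

x = -7, x = 4, x = 7


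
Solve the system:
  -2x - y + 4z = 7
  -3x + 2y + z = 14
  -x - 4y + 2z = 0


Using Cramer's rule. Expand each determinant along the first row.
D  = (-2)*[2*2 - 1*(-4)] - (-1)*[(-3)*2 - 1*(-1)] + 4*[(-3)*(-4) - 2*(-1)]
  = (-2)*(8) - (-1)*(-5) + 4*(14) = 35
Dx = 7*[2*2 - 1*(-4)] - (-1)*[14*2 - 1*0] + 4*[14*(-4) - 2*0]
  = 7*(8) - (-1)*(28) + 4*(-56) = -140
Dy = (-2)*[14*2 - 1*0] - 7*[(-3)*2 - 1*(-1)] + 4*[(-3)*0 - 14*(-1)]
  = (-2)*(28) - 7*(-5) + 4*(14) = 35
Dz = (-2)*[2*0 - 14*(-4)] - (-1)*[(-3)*0 - 14*(-1)] + 7*[(-3)*(-4) - 2*(-1)]
  = (-2)*(56) - (-1)*(14) + 7*(14) = 0
x = Dx/D = -140/35 = -4, y = Dy/D = 35/35 = 1, z = Dz/D = 0/35 = 0
Check eq1: (-2)(-4) + (-1)(1) + (4)(0) = 7 = 7 ✓
Check eq2: (-3)(-4) + (2)(1) + (1)(0) = 14 = 14 ✓
Check eq3: (-1)(-4) + (-4)(1) + (2)(0) = 0 = 0 ✓

x = -4, y = 1, z = 0


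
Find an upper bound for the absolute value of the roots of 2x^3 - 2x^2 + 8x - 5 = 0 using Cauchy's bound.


Cauchy's bound: all roots r satisfy |r| <= 1 + max(|a_i/a_n|) for i = 0,...,n-1
where a_n is the leading coefficient.

Coefficients: [2, -2, 8, -5]
Leading coefficient a_n = 2
Ratios |a_i/a_n|: 1, 4, 5/2
Maximum ratio: 4
Cauchy's bound: |r| <= 1 + 4 = 5

Upper bound = 5


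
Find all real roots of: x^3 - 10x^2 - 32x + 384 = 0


Let p(x) = x^3 - 10x^2 - 32x + 384. By the rational root theorem (leading coefficient 1), any rational root is an integer divisor of 384: try ±1, ±2, ... in turn.
Test x = 1: value = 343 ≠ 0.
Test x = -1: value = 405 ≠ 0.
Test x = 2: value = 288 ≠ 0.
Test x = -2: value = 400 ≠ 0.
Test x = 3: value = 225 ≠ 0.
Test x = -3: value = 363 ≠ 0.
Test x = 4: value = 160 ≠ 0.
Test x = -4: value = 288 ≠ 0.
Test x = 6: value = 48 ≠ 0.
Test x = -6: value = 0 ✓, so (x + 6) is a factor.
Synthetic division by (x + 6): bring down 1; 1(-6) - 10 = -16; (-16)(-6) - 32 = 64; 64(-6) + 384 = 0 → quotient x^2 - 16x + 64, remainder 0.
Solve the quadratic x^2 - 16x + 64 = 0: discriminant = (-16)^2 - 4(1)(64) = 256 - 256 = 0.
Discriminant = 0, so a double root: x = 16/2 = 8.

x = -6, x = 8 (multiplicity 2)


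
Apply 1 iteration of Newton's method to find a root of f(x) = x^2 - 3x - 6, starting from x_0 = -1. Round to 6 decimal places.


Newton's method: x_(n+1) = x_n - f(x_n)/f'(x_n)
f(x) = x^2 - 3x - 6
f'(x) = 2x - 3

Iteration 1:
  f(-1.000000) = -2.000000
  f'(-1.000000) = -5.000000
  x_1 = -1.000000 - (-2.000000)/(-5.000000) = -1.400000

x_1 = -1.400000


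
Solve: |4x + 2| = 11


An absolute value equation |expr| = 11 gives two cases:
Case 1: 4x + 2 = 11
  4x = 9, so x = 9/4
Case 2: 4x + 2 = -11
  4x = -13, so x = -13/4

x = -13/4, x = 9/4


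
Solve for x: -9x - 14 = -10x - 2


Starting with: -9x - 14 = -10x - 2
Move all x terms to left: (-9 + 10)x = -2 + 14
Simplify: x = 12
Divide both sides by 1: x = 12

x = 12


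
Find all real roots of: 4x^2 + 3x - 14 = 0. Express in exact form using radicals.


Using the quadratic formula: x = (-b ± sqrt(b^2 - 4ac)) / (2a)
Here a = 4, b = 3, c = -14
Discriminant = b^2 - 4ac = 3^2 - 4(4)(-14) = 9 + 224 = 233
Since discriminant = 233 > 0, there are two real roots.
x = (-3 ± sqrt(233)) / 8
Numerically: x ≈ 1.5330 or x ≈ -2.2830

x = (-3 + sqrt(233)) / 8 or x = (-3 - sqrt(233)) / 8


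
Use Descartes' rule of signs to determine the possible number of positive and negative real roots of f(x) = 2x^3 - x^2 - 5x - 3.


Descartes' rule of signs:

For positive roots, count sign changes in f(x) = 2x^3 - x^2 - 5x - 3:
Signs of coefficients: +, -, -, -
Number of sign changes: 1
Possible positive real roots: 1

For negative roots, examine f(-x) = -2x^3 - x^2 + 5x - 3:
Signs of coefficients: -, -, +, -
Number of sign changes: 2
Possible negative real roots: 2, 0

Positive roots: 1; Negative roots: 2 or 0


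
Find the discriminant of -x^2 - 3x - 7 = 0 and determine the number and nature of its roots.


For ax^2 + bx + c = 0, discriminant D = b^2 - 4ac
Here a = -1, b = -3, c = -7
D = (-3)^2 - 4(-1)(-7) = 9 - 28 = -19

D = -19 < 0
The equation has no real roots (2 complex conjugate roots).

Discriminant = -19, no real roots (2 complex conjugate roots)


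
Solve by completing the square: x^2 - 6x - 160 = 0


Start: x^2 - 6x - 160 = 0
Move constant: x^2 - 6x = 160
Half of -6 is -3, squared is 9
Add 9 to both sides: x^2 - 6x + 9 = 169
(x - 3)^2 = 169
x - 3 = ±13
x = 3 + 13 = 16 or x = 3 - 13 = -10

x = -10, x = 16


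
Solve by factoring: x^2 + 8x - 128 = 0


We need two numbers that multiply to -128 and add to 8.
Those numbers are -8 and 16 (since (-8) * 16 = -128 and (-8) + 16 = 8).
So x^2 + 8x - 128 = (x - 8)(x + 16) = 0
Setting each factor to zero: x = 8 or x = -16

x = -16, x = 8


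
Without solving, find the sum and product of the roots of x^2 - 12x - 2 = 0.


By Vieta's formulas for ax^2 + bx + c = 0:
  Sum of roots = -b/a
  Product of roots = c/a

Here a = 1, b = -12, c = -2
Sum = -(-12)/1 = 12
Product = -2/1 = -2

Sum = 12, Product = -2


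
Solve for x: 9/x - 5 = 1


Subtract -5 from both sides: 9/x = 6
Multiply both sides by x: 9 = 6 * x
Divide by 6: x = 3/2

x = 3/2


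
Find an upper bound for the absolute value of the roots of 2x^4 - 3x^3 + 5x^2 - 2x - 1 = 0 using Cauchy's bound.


Cauchy's bound: all roots r satisfy |r| <= 1 + max(|a_i/a_n|) for i = 0,...,n-1
where a_n is the leading coefficient.

Coefficients: [2, -3, 5, -2, -1]
Leading coefficient a_n = 2
Ratios |a_i/a_n|: 3/2, 5/2, 1, 1/2
Maximum ratio: 5/2
Cauchy's bound: |r| <= 1 + 5/2 = 7/2

Upper bound = 7/2


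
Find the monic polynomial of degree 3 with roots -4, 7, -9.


A monic polynomial with roots -4, 7, -9 is:
p(x) = (x + 4)(x - 7)(x + 9)
After multiplying by (x + 4): x + 4
After multiplying by (x - 7): x^2 - 3x - 28
After multiplying by (x + 9): x^3 + 6x^2 - 55x - 252

x^3 + 6x^2 - 55x - 252


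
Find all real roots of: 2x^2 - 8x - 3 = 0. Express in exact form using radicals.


Using the quadratic formula: x = (-b ± sqrt(b^2 - 4ac)) / (2a)
Here a = 2, b = -8, c = -3
Discriminant = b^2 - 4ac = (-8)^2 - 4(2)(-3) = 64 + 24 = 88
Since discriminant = 88 > 0, there are two real roots.
x = (8 ± 2*sqrt(22)) / 4
Simplifying: x = (4 ± sqrt(22)) / 2
Numerically: x ≈ 4.3452 or x ≈ -0.3452

x = (4 + sqrt(22)) / 2 or x = (4 - sqrt(22)) / 2


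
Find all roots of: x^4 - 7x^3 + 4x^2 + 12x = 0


The constant term is 0, so x = 0 is a root. Factor out x:
  x^3 - 7x^2 + 4x + 12 = 0
Let p(x) = x^3 - 7x^2 + 4x + 12. By the rational root theorem (leading coefficient 1), any rational root is an integer divisor of 12: try ±1, ±2, ... in turn.
Test x = 1: value = 10 ≠ 0.
Test x = -1: value = 0 ✓, so (x + 1) is a factor.
Synthetic division by (x + 1): bring down 1; 1(-1) - 7 = -8; (-8)(-1) + 4 = 12; 12(-1) + 12 = 0 → quotient x^2 - 8x + 12, remainder 0.
Solve the quadratic x^2 - 8x + 12 = 0: discriminant = (-8)^2 - 4(1)(12) = 64 - 48 = 16.
sqrt(16) = 4, so x = (8 ± 4)/2: x = 6 or x = 2.
Collecting all roots found:

x = -1, x = 0, x = 2, x = 6


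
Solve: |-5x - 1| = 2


An absolute value equation |expr| = 2 gives two cases:
Case 1: -5x - 1 = 2
  -5x = 3, so x = -3/5
Case 2: -5x - 1 = -2
  -5x = -1, so x = 1/5

x = -3/5, x = 1/5


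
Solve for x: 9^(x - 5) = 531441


Express both sides with the same base.
531441 = 9^6
Since the bases match, equate exponents: x - 5 = 6
So x = 6 - (-5) = 11

x = 11


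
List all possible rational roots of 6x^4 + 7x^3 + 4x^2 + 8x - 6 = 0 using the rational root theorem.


Rational root theorem: possible roots are ±p/q where:
  p divides the constant term (-6): p ∈ {1, 2, 3, 6}
  q divides the leading coefficient (6): q ∈ {1, 2, 3, 6}

All possible rational roots: -6, -3, -2, -3/2, -1, -2/3, -1/2, -1/3, -1/6, 1/6, 1/3, 1/2, 2/3, 1, 3/2, 2, 3, 6

-6, -3, -2, -3/2, -1, -2/3, -1/2, -1/3, -1/6, 1/6, 1/3, 1/2, 2/3, 1, 3/2, 2, 3, 6


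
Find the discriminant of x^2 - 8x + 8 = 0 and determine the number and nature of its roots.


For ax^2 + bx + c = 0, discriminant D = b^2 - 4ac
Here a = 1, b = -8, c = 8
D = (-8)^2 - 4(1)(8) = 64 - 32 = 32

D = 32 > 0 but not a perfect square
The equation has 2 distinct real irrational roots.

Discriminant = 32, 2 distinct real irrational roots


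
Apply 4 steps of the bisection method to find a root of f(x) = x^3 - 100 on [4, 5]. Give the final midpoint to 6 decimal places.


f(x) = x^3 - 100
f(4) = -36 < 0
f(5) = 25 > 0

Step 1: midpoint = (4.000000 + 5.000000)/2 = 4.500000
  f(4.500000) = -8.875000
  f(mid) < 0, so root is in [4.500000, 5.000000]

Step 2: midpoint = (4.500000 + 5.000000)/2 = 4.750000
  f(4.750000) = 7.171875
  f(mid) > 0, so root is in [4.500000, 4.750000]

Step 3: midpoint = (4.500000 + 4.750000)/2 = 4.625000
  f(4.625000) = -1.068359
  f(mid) < 0, so root is in [4.625000, 4.750000]

Step 4: midpoint = (4.625000 + 4.750000)/2 = 4.687500
  f(4.687500) = 2.996826
  f(mid) > 0, so root is in [4.625000, 4.687500]

midpoint = 4.687500


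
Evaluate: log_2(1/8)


We need the exponent such that 2^? = 1/8
2^(-3) = 1/2^3 = 1/8
Therefore log_2(1/8) = -3

-3


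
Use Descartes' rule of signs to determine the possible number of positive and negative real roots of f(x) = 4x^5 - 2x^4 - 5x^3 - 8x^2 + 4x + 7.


Descartes' rule of signs:

For positive roots, count sign changes in f(x) = 4x^5 - 2x^4 - 5x^3 - 8x^2 + 4x + 7:
Signs of coefficients: +, -, -, -, +, +
Number of sign changes: 2
Possible positive real roots: 2, 0

For negative roots, examine f(-x) = -4x^5 - 2x^4 + 5x^3 - 8x^2 - 4x + 7:
Signs of coefficients: -, -, +, -, -, +
Number of sign changes: 3
Possible negative real roots: 3, 1

Positive roots: 2 or 0; Negative roots: 3 or 1


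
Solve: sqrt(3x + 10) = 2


Square both sides: 3x + 10 = 2^2 = 4
3x = 4 - 10 = -6
x = -2
Check: sqrt(3*(-2) + 10) = sqrt(4) = 2 ✓

x = -2


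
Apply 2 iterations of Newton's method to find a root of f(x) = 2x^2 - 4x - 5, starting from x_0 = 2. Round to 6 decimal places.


Newton's method: x_(n+1) = x_n - f(x_n)/f'(x_n)
f(x) = 2x^2 - 4x - 5
f'(x) = 4x - 4

Iteration 1:
  f(2.000000) = -5.000000
  f'(2.000000) = 4.000000
  x_1 = 2.000000 - (-5.000000)/(4.000000) = 3.250000

Iteration 2:
  f(3.250000) = 3.125000
  f'(3.250000) = 9.000000
  x_2 = 3.250000 - (3.125000)/(9.000000) = 2.902778

x_2 = 2.902778


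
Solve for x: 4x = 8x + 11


Starting with: 4x = 8x + 11
Move all x terms to left: (4 - 8)x = 11 - 0
Simplify: -4x = 11
Divide both sides by -4: x = -11/4

x = -11/4


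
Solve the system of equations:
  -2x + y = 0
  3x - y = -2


Using Cramer's rule:
Determinant D = (-2)(-1) - (3)(1) = 2 - 3 = -1
Dx = (0)(-1) - (-2)(1) = 0 + 2 = 2
Dy = (-2)(-2) - (3)(0) = 4 - 0 = 4
x = Dx/D = 2/-1 = -2
y = Dy/D = 4/-1 = -4

x = -2, y = -4


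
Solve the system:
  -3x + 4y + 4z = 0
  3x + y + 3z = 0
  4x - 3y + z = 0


Using Cramer's rule. Expand each determinant along the first row.
D  = (-3)*[1*1 - 3*(-3)] - 4*[3*1 - 3*4] + 4*[3*(-3) - 1*4]
  = (-3)*(10) - 4*(-9) + 4*(-13) = -46
Dx = 0*[1*1 - 3*(-3)] - 4*[0*1 - 3*0] + 4*[0*(-3) - 1*0]
  = 0*(10) - 4*(0) + 4*(0) = 0
Dy = (-3)*[0*1 - 3*0] - 0*[3*1 - 3*4] + 4*[3*0 - 0*4]
  = (-3)*(0) - 0*(-9) + 4*(0) = 0
Dz = (-3)*[1*0 - 0*(-3)] - 4*[3*0 - 0*4] + 0*[3*(-3) - 1*4]
  = (-3)*(0) - 4*(0) + 0*(-13) = 0
x = Dx/D = 0/-46 = 0, y = Dy/D = 0/-46 = 0, z = Dz/D = 0/-46 = 0
Check eq1: (-3)(0) + (4)(0) + (4)(0) = 0 = 0 ✓
Check eq2: (3)(0) + (1)(0) + (3)(0) = 0 = 0 ✓
Check eq3: (4)(0) + (-3)(0) + (1)(0) = 0 = 0 ✓

x = 0, y = 0, z = 0


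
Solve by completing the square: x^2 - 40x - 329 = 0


Start: x^2 - 40x - 329 = 0
Move constant: x^2 - 40x = 329
Half of -40 is -20, squared is 400
Add 400 to both sides: x^2 - 40x + 400 = 729
(x - 20)^2 = 729
x - 20 = ±27
x = 20 + 27 = 47 or x = 20 - 27 = -7

x = -7, x = 47


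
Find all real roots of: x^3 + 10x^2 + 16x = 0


The constant term is 0, so x = 0 is a root. Factor out x:
  x(x^2 + 10x + 16) = 0
Solve the quadratic x^2 + 10x + 16 = 0: discriminant = 10^2 - 4(1)(16) = 100 - 64 = 36.
sqrt(36) = 6, so x = (-10 ± 6)/2: x = -2 or x = -8.

x = -8, x = -2, x = 0


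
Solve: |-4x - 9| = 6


An absolute value equation |expr| = 6 gives two cases:
Case 1: -4x - 9 = 6
  -4x = 15, so x = -15/4
Case 2: -4x - 9 = -6
  -4x = 3, so x = -3/4

x = -15/4, x = -3/4


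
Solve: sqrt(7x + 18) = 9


Square both sides: 7x + 18 = 9^2 = 81
7x = 81 - 18 = 63
x = 9
Check: sqrt(7*9 + 18) = sqrt(81) = 9 ✓

x = 9


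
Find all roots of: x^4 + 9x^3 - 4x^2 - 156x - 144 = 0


Let p(x) = x^4 + 9x^3 - 4x^2 - 156x - 144. By the rational root theorem (leading coefficient 1), any rational root is an integer divisor of 144: try ±1, ±2, ... in turn.
Test x = 1: value = -294 ≠ 0.
Test x = -1: value = 0 ✓, so (x + 1) is a factor.
Synthetic division by (x + 1): bring down 1; 1(-1) + 9 = 8; 8(-1) - 4 = -12; (-12)(-1) - 156 = -144; (-144)(-1) - 144 = 0 → quotient x^3 + 8x^2 - 12x - 144, remainder 0.
Continue with the quotient x^3 + 8x^2 - 12x - 144 (candidates must divide 144; re-test x = -1 first in case it repeats).
Test x = -1: value = -125 ≠ 0.
Test x = 2: value = -128 ≠ 0.
Test x = -2: value = -96 ≠ 0.
Test x = 3: value = -81 ≠ 0.
Test x = -3: value = -63 ≠ 0.
Test x = 4: value = 0 ✓, so (x - 4) is a factor.
Synthetic division by (x - 4): bring down 1; 1(4) + 8 = 12; 12(4) - 12 = 36; 36(4) - 144 = 0 → quotient x^2 + 12x + 36, remainder 0.
Solve the quadratic x^2 + 12x + 36 = 0: discriminant = 12^2 - 4(1)(36) = 144 - 144 = 0.
Discriminant = 0, so a double root: x = -12/2 = -6.
Collecting all roots found:

x = -6 (multiplicity 2), x = -1, x = 4


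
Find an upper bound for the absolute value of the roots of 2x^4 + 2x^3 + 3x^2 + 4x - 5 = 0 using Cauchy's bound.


Cauchy's bound: all roots r satisfy |r| <= 1 + max(|a_i/a_n|) for i = 0,...,n-1
where a_n is the leading coefficient.

Coefficients: [2, 2, 3, 4, -5]
Leading coefficient a_n = 2
Ratios |a_i/a_n|: 1, 3/2, 2, 5/2
Maximum ratio: 5/2
Cauchy's bound: |r| <= 1 + 5/2 = 7/2

Upper bound = 7/2


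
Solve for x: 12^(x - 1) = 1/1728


Express both sides with the same base.
1/1728 = 12^(-3)
Since the bases match, equate exponents: x - 1 = -3
So x = -3 - (-1) = -2

x = -2


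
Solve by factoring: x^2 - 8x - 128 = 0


We need two numbers that multiply to -128 and add to -8.
Those numbers are 8 and -16 (since 8 * (-16) = -128 and 8 + (-16) = -8).
So x^2 - 8x - 128 = (x + 8)(x - 16) = 0
Setting each factor to zero: x = -8 or x = 16

x = -8, x = 16


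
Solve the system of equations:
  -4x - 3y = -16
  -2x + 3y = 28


Using Cramer's rule:
Determinant D = (-4)(3) - (-2)(-3) = -12 - 6 = -18
Dx = (-16)(3) - (28)(-3) = -48 + 84 = 36
Dy = (-4)(28) - (-2)(-16) = -112 - 32 = -144
x = Dx/D = 36/-18 = -2
y = Dy/D = -144/-18 = 8

x = -2, y = 8


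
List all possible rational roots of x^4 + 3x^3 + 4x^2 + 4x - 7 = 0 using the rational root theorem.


Rational root theorem: possible roots are ±p/q where:
  p divides the constant term (-7): p ∈ {1, 7}
  q divides the leading coefficient (1): q ∈ {1}

All possible rational roots: -7, -1, 1, 7

-7, -1, 1, 7


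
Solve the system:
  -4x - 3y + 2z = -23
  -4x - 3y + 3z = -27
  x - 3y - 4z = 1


Using Cramer's rule. Expand each determinant along the first row.
D  = (-4)*[(-3)*(-4) - 3*(-3)] - (-3)*[(-4)*(-4) - 3*1] + 2*[(-4)*(-3) - (-3)*1]
  = (-4)*(21) - (-3)*(13) + 2*(15) = -15
Dx = (-23)*[(-3)*(-4) - 3*(-3)] - (-3)*[(-27)*(-4) - 3*1] + 2*[(-27)*(-3) - (-3)*1]
  = (-23)*(21) - (-3)*(105) + 2*(84) = 0
Dy = (-4)*[(-27)*(-4) - 3*1] - (-23)*[(-4)*(-4) - 3*1] + 2*[(-4)*1 - (-27)*1]
  = (-4)*(105) - (-23)*(13) + 2*(23) = -75
Dz = (-4)*[(-3)*1 - (-27)*(-3)] - (-3)*[(-4)*1 - (-27)*1] + (-23)*[(-4)*(-3) - (-3)*1]
  = (-4)*(-84) - (-3)*(23) + (-23)*(15) = 60
x = Dx/D = 0/-15 = 0, y = Dy/D = -75/-15 = 5, z = Dz/D = 60/-15 = -4
Check eq1: (-4)(0) + (-3)(5) + (2)(-4) = -23 = -23 ✓
Check eq2: (-4)(0) + (-3)(5) + (3)(-4) = -27 = -27 ✓
Check eq3: (1)(0) + (-3)(5) + (-4)(-4) = 1 = 1 ✓

x = 0, y = 5, z = -4
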